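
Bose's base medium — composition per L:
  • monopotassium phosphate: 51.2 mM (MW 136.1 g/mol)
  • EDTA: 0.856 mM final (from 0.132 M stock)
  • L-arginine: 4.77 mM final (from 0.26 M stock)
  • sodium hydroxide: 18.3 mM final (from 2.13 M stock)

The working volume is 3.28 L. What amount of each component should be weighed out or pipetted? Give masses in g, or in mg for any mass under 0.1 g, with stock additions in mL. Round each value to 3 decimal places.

Working volume: 3.28 L.
monopotassium phosphate: 51.2 mmol/L × 136.1 g/mol × 3.28 L ÷ 1000 = 22.856 g
EDTA: dilute stock: 0.856 mM × 3280 mL ÷ 132 mM = 21.270 mL
L-arginine: dilute stock: 4.77 mM × 3280 mL ÷ 260 mM = 60.175 mL
sodium hydroxide: C1V1 = C2V2 → 18.3 mM × 3280 mL ÷ 2130 mM = 28.180 mL

monopotassium phosphate 22.856 g; EDTA 21.270 mL; L-arginine 60.175 mL; sodium hydroxide 28.180 mL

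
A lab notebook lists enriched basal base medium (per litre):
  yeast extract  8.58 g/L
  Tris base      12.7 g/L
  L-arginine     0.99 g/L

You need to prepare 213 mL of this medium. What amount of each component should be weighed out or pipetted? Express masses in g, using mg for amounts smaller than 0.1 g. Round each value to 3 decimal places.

yeast extract 1.828 g; Tris base 2.705 g; L-arginine 0.211 g

Scale factor relative to 1 L: 0.213.
yeast extract: 8.58 g/L × 0.213 L = 1.828 g
Tris base: 12.7 g/L × 0.213 L = 2.705 g
L-arginine: 0.99 g/L × 0.213 L = 0.211 g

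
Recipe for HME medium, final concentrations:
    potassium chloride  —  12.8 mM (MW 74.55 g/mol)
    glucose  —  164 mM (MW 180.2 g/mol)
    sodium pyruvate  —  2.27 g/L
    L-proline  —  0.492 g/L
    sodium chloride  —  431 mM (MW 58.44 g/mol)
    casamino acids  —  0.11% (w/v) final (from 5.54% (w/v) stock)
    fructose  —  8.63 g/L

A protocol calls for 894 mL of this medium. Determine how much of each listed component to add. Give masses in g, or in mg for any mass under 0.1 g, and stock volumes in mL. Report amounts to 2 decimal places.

potassium chloride 0.85 g; glucose 26.42 g; sodium pyruvate 2.03 g; L-proline 0.44 g; sodium chloride 22.52 g; casamino acids 17.75 mL; fructose 7.72 g

Scale factor relative to 1 L: 0.894.
potassium chloride: 12.8 mmol/L × 74.55 g/mol × 0.894 L ÷ 1000 = 0.85 g
glucose: 164 mmol/L × 180.2 g/mol × 0.894 L ÷ 1000 = 26.42 g
sodium pyruvate: 2.27 g/L × 0.894 L = 2.03 g
L-proline: 0.492 g/L × 0.894 L = 0.44 g
sodium chloride: 431 mmol/L × 58.44 g/mol × 0.894 L ÷ 1000 = 22.52 g
casamino acids: V = C2·V2/C1 = 0.11% ÷ 5.54% × 894 mL = 17.75 mL
fructose: 8.63 g/L × 0.894 L = 7.72 g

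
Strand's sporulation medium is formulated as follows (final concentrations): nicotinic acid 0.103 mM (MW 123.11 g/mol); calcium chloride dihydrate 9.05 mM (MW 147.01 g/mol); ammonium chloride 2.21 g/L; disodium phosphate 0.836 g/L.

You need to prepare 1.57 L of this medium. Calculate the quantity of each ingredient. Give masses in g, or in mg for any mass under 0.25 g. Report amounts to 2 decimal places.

nicotinic acid 19.91 mg; calcium chloride dihydrate 2.09 g; ammonium chloride 3.47 g; disodium phosphate 1.31 g

Scale factor relative to 1 L: 1.57.
nicotinic acid: 0.103 mmol/L × 123.11 mg/mmol × 1.57 L = 19.91 mg
calcium chloride dihydrate: 9.05 mmol/L × 147.01 g/mol × 1.57 L ÷ 1000 = 2.09 g
ammonium chloride: 2.21 g/L × 1.57 L = 3.47 g
disodium phosphate: 0.836 g/L × 1.57 L = 1.31 g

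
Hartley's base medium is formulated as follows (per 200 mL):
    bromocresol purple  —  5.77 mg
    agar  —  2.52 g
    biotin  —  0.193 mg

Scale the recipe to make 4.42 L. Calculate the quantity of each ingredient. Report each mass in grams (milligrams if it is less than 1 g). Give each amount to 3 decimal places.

Ratio of target to recipe volume: 4420 / 200 = 22.1.
bromocresol purple: 5.77 mg × (4420 mL / 200 mL) = 127.517 mg
agar: 2.52 g × (4420 mL / 200 mL) = 55.692 g
biotin: 0.193 mg × (4420 mL / 200 mL) = 4.265 mg

bromocresol purple 127.517 mg; agar 55.692 g; biotin 4.265 mg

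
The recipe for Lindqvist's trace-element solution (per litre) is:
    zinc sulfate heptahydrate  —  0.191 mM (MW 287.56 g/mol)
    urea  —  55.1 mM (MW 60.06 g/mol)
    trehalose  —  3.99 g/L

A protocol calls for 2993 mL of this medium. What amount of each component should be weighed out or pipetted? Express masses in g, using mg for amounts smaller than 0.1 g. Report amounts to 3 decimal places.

Working volume: 2993 mL = 2.993 L.
zinc sulfate heptahydrate: 0.191 mmol/L × 287.56 g/mol × 2.993 L ÷ 1000 = 0.164 g
urea: 55.1 mmol/L × 60.06 g/mol × 2.993 L ÷ 1000 = 9.905 g
trehalose: 3.99 g/L × 2.993 L = 11.942 g

zinc sulfate heptahydrate 0.164 g; urea 9.905 g; trehalose 11.942 g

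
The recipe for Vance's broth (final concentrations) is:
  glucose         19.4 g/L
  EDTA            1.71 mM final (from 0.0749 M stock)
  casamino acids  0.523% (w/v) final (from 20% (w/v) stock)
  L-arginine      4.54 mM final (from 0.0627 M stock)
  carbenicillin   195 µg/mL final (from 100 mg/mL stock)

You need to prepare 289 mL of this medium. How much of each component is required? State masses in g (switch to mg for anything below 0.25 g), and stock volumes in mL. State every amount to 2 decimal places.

Working volume: 289 mL = 0.289 L.
glucose: 19.4 g/L × 0.289 L = 5.61 g
EDTA: C1V1 = C2V2 → 1.71 mM × 289 mL ÷ 74.9 mM = 6.60 mL
casamino acids: C1V1 = C2V2 → 0.523% ÷ 20% × 289 mL = 7.56 mL
L-arginine: dilute stock: 4.54 mM × 289 mL ÷ 62.7 mM = 20.93 mL
carbenicillin: V = C2·V2/C1 = 195 µg/mL × 289 mL ÷ 100000 µg/mL = 0.56 mL

glucose 5.61 g; EDTA 6.60 mL; casamino acids 7.56 mL; L-arginine 20.93 mL; carbenicillin 0.56 mL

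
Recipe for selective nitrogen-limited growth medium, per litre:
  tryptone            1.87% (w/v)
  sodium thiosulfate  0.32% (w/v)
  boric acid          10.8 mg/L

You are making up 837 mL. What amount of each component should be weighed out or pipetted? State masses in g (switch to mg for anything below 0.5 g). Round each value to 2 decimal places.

Scale factor relative to 1 L: 0.837.
tryptone: 1.87 g per 100 mL × 837 mL ÷ 100 = 15.65 g
sodium thiosulfate: 0.32% w/v = 3.2 g/L → 3.2 × 0.837 L = 2.68 g
boric acid: 10.8 mg/L × 0.837 L = 9.04 mg

tryptone 15.65 g; sodium thiosulfate 2.68 g; boric acid 9.04 mg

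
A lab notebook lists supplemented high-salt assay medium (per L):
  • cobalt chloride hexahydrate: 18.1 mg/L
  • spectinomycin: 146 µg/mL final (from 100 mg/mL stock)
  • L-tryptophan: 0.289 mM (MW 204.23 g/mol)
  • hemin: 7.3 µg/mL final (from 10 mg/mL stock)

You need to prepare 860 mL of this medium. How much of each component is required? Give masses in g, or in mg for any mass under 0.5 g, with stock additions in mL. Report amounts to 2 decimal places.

cobalt chloride hexahydrate 15.57 mg; spectinomycin 1.26 mL; L-tryptophan 50.76 mg; hemin 0.63 mL

Scale factor relative to 1 L: 0.86.
cobalt chloride hexahydrate: 18.1 mg/L × 0.86 L = 15.57 mg
spectinomycin: C1V1 = C2V2 → 146 µg/mL × 860 mL ÷ 100000 µg/mL = 1.26 mL
L-tryptophan: 0.289 mmol/L × 204.23 mg/mmol × 0.86 L = 50.76 mg
hemin: C1V1 = C2V2 → 7.3 µg/mL × 860 mL ÷ 10000 µg/mL = 0.63 mL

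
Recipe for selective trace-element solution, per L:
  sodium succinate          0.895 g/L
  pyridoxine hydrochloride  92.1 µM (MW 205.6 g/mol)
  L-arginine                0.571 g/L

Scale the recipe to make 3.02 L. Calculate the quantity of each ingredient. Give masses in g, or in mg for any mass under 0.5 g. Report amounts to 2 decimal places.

Working volume: 3.02 L.
sodium succinate: 0.895 g/L × 3.02 L = 2.70 g
pyridoxine hydrochloride: 92.1 µmol/L × 205.6 g/mol × 3.02 L ÷ 1000 = 57.19 mg
L-arginine: 0.571 g/L × 3.02 L = 1.72 g

sodium succinate 2.70 g; pyridoxine hydrochloride 57.19 mg; L-arginine 1.72 g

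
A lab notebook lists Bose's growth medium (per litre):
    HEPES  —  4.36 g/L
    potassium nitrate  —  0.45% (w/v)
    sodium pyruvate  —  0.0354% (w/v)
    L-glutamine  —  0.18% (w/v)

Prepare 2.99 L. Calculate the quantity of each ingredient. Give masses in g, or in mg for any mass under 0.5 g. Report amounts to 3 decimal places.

HEPES 13.036 g; potassium nitrate 13.455 g; sodium pyruvate 1.058 g; L-glutamine 5.382 g

Working volume: 2.99 L.
HEPES: 4.36 g/L × 2.99 L = 13.036 g
potassium nitrate: 0.45% w/v = 4.5 g/L → 4.5 × 2.99 L = 13.455 g
sodium pyruvate: 0.0354 g per 100 mL × 2990 mL ÷ 100 = 1.058 g
L-glutamine: 0.18 g per 100 mL × 2990 mL ÷ 100 = 5.382 g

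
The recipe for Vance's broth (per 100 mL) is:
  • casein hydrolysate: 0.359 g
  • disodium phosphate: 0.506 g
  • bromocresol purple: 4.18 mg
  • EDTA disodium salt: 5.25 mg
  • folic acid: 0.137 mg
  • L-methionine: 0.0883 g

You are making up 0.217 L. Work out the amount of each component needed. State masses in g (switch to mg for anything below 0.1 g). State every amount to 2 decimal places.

casein hydrolysate 0.78 g; disodium phosphate 1.10 g; bromocresol purple 9.07 mg; EDTA disodium salt 11.39 mg; folic acid 0.30 mg; L-methionine 0.19 g

Scale factor = 217 mL / 100 mL = 2.17.
casein hydrolysate: 0.359 g × (217 mL / 100 mL) = 0.78 g
disodium phosphate: 0.506 g × (217 mL / 100 mL) = 1.10 g
bromocresol purple: 4.18 mg × (217 mL / 100 mL) = 9.07 mg
EDTA disodium salt: 5.25 mg × (217 mL / 100 mL) = 11.39 mg
folic acid: 0.137 mg × (217 mL / 100 mL) = 0.30 mg
L-methionine: 0.0883 g × (217 mL / 100 mL) = 0.19 g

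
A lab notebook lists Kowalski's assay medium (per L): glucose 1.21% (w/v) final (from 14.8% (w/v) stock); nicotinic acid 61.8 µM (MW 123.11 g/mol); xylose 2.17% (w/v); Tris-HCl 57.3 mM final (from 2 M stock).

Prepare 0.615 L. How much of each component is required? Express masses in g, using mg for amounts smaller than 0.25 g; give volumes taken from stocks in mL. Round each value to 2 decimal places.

Scale factor relative to 1 L: 0.615.
glucose: V = C2·V2/C1 = 1.21% ÷ 14.8% × 615 mL = 50.28 mL
nicotinic acid: 61.8 µmol/L × 123.11 g/mol × 0.615 L ÷ 1000 = 4.68 mg
xylose: 2.17% w/v = 21.7 g/L → 21.7 × 0.615 L = 13.35 g
Tris-HCl: V = C2·V2/C1 = 57.3 mM × 615 mL ÷ 2000 mM = 17.62 mL

glucose 50.28 mL; nicotinic acid 4.68 mg; xylose 13.35 g; Tris-HCl 17.62 mL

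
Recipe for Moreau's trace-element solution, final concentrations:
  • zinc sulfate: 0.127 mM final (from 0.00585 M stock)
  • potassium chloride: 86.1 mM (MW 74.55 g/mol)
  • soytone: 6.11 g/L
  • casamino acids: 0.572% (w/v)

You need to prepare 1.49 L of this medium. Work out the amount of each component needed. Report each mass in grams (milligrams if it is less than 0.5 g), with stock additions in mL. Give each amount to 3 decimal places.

Working volume: 1.49 L.
zinc sulfate: dilute stock: 0.127 mM × 1490 mL ÷ 5.85 mM = 32.347 mL
potassium chloride: 86.1 mmol/L × 74.55 g/mol × 1.49 L ÷ 1000 = 9.564 g
soytone: 6.11 g/L × 1.49 L = 9.104 g
casamino acids: 0.572% w/v = 5.72 g/L → 5.72 × 1.49 L = 8.523 g

zinc sulfate 32.347 mL; potassium chloride 9.564 g; soytone 9.104 g; casamino acids 8.523 g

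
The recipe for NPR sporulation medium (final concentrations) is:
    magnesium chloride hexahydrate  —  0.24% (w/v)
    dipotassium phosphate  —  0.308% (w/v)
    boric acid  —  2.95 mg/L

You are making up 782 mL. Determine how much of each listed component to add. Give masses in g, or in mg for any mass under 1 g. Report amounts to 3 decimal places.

Scale factor relative to 1 L: 0.782.
magnesium chloride hexahydrate: 0.24% w/v = 2.4 g/L → 2.4 × 0.782 L = 1.877 g
dipotassium phosphate: 0.308 g per 100 mL × 782 mL ÷ 100 = 2.409 g
boric acid: 2.95 mg/L × 0.782 L = 2.307 mg

magnesium chloride hexahydrate 1.877 g; dipotassium phosphate 2.409 g; boric acid 2.307 mg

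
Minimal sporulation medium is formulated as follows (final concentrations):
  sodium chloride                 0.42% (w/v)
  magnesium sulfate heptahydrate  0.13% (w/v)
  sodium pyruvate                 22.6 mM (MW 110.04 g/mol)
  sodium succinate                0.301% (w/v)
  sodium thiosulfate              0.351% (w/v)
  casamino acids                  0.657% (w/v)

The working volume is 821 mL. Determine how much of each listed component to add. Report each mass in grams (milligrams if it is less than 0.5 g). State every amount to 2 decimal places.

sodium chloride 3.45 g; magnesium sulfate heptahydrate 1.07 g; sodium pyruvate 2.04 g; sodium succinate 2.47 g; sodium thiosulfate 2.88 g; casamino acids 5.39 g

Scale factor relative to 1 L: 0.821.
sodium chloride: 0.42 g per 100 mL × 821 mL ÷ 100 = 3.45 g
magnesium sulfate heptahydrate: 0.13% w/v = 1.3 g/L → 1.3 × 0.821 L = 1.07 g
sodium pyruvate: 22.6 mmol/L × 110.04 g/mol × 0.821 L ÷ 1000 = 2.04 g
sodium succinate: 0.301 g per 100 mL × 821 mL ÷ 100 = 2.47 g
sodium thiosulfate: 0.351% w/v = 3.51 g/L → 3.51 × 0.821 L = 2.88 g
casamino acids: 0.657% w/v = 6.57 g/L → 6.57 × 0.821 L = 5.39 g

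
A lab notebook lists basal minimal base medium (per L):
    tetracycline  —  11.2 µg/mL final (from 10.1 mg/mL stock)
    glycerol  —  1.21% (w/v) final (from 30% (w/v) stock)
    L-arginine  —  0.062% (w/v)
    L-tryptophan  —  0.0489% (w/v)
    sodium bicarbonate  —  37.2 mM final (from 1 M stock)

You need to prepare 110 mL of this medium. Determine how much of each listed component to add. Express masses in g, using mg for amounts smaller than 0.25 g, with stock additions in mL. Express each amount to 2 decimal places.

Target volume = 110 mL = 0.11 L.
tetracycline: C1V1 = C2V2 → 11.2 µg/mL × 110 mL ÷ 10100 µg/mL = 0.12 mL
glycerol: V = C2·V2/C1 = 1.21% ÷ 30% × 110 mL = 4.44 mL
L-arginine: 0.062% w/v = 0.62 g/L → 0.62 × 0.11 L = 0.0682 g = 68.20 mg
L-tryptophan: 0.0489 g per 100 mL × 110 mL ÷ 100 = 0.05379 g = 53.79 mg
sodium bicarbonate: C1V1 = C2V2 → 37.2 mM × 110 mL ÷ 1000 mM = 4.09 mL

tetracycline 0.12 mL; glycerol 4.44 mL; L-arginine 68.20 mg; L-tryptophan 53.79 mg; sodium bicarbonate 4.09 mL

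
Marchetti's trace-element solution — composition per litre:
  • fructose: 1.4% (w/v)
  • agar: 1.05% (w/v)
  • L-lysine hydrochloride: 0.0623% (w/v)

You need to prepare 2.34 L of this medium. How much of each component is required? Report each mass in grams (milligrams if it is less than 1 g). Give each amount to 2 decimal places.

fructose 32.76 g; agar 24.57 g; L-lysine hydrochloride 1.46 g

Working volume: 2.34 L.
fructose: 1.4% w/v = 14 g/L → 14 × 2.34 L = 32.76 g
agar: 1.05% w/v = 10.5 g/L → 10.5 × 2.34 L = 24.57 g
L-lysine hydrochloride: 0.0623 g per 100 mL × 2340 mL ÷ 100 = 1.46 g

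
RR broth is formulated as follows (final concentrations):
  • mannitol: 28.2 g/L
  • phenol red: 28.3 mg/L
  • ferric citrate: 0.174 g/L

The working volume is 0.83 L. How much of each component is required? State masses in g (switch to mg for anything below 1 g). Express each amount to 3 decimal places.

mannitol 23.406 g; phenol red 23.489 mg; ferric citrate 144.420 mg

Scale factor relative to 1 L: 0.83.
mannitol: 28.2 g/L × 0.83 L = 23.406 g
phenol red: 28.3 mg/L × 0.83 L = 23.489 mg
ferric citrate: 0.174 g/L × 0.83 L = 0.14442 g = 144.420 mg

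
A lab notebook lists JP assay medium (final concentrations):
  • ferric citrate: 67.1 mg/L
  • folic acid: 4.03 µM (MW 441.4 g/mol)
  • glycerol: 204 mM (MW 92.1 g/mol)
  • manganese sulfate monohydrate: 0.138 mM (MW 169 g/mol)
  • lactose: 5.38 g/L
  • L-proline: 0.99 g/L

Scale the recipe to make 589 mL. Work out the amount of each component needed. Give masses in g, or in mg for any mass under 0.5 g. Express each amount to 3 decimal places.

ferric citrate 39.522 mg; folic acid 1.048 mg; glycerol 11.066 g; manganese sulfate monohydrate 13.737 mg; lactose 3.169 g; L-proline 0.583 g

Scale factor relative to 1 L: 0.589.
ferric citrate: 67.1 mg/L × 0.589 L = 39.522 mg
folic acid: 4.03 µmol/L × 441.4 g/mol × 0.589 L ÷ 1000 = 1.048 mg
glycerol: 204 mmol/L × 92.1 g/mol × 0.589 L ÷ 1000 = 11.066 g
manganese sulfate monohydrate: 0.138 mmol/L × 169 mg/mmol × 0.589 L = 13.737 mg
lactose: 5.38 g/L × 0.589 L = 3.169 g
L-proline: 0.99 g/L × 0.589 L = 0.583 g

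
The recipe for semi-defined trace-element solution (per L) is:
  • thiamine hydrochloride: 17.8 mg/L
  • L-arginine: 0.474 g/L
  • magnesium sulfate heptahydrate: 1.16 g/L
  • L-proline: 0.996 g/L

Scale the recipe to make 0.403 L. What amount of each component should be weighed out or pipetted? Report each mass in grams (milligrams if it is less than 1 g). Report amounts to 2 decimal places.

Working volume: 0.403 L.
thiamine hydrochloride: 17.8 mg/L × 0.403 L = 7.17 mg
L-arginine: 0.474 g/L × 0.403 L = 0.191022 g = 191.02 mg
magnesium sulfate heptahydrate: 1.16 g/L × 0.403 L = 0.46748 g = 467.48 mg
L-proline: 0.996 g/L × 0.403 L = 0.401388 g = 401.39 mg

thiamine hydrochloride 7.17 mg; L-arginine 191.02 mg; magnesium sulfate heptahydrate 467.48 mg; L-proline 401.39 mg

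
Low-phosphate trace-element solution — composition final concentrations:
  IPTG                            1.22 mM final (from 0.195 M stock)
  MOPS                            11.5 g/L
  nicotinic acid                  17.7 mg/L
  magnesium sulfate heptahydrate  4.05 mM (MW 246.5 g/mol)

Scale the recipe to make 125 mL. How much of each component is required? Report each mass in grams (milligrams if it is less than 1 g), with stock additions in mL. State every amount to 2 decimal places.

Scale factor relative to 1 L: 0.125.
IPTG: V = C2·V2/C1 = 1.22 mM × 125 mL ÷ 195 mM = 0.78 mL
MOPS: 11.5 g/L × 0.125 L = 1.44 g
nicotinic acid: 17.7 mg/L × 0.125 L = 2.21 mg
magnesium sulfate heptahydrate: 4.05 mmol/L × 246.5 mg/mmol × 0.125 L = 124.79 mg

IPTG 0.78 mL; MOPS 1.44 g; nicotinic acid 2.21 mg; magnesium sulfate heptahydrate 124.79 mg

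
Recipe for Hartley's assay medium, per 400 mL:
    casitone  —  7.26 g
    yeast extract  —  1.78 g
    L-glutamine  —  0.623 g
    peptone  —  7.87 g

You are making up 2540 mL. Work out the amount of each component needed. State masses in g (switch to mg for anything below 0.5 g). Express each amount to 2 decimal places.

casitone 46.10 g; yeast extract 11.30 g; L-glutamine 3.96 g; peptone 49.97 g

Scale factor = 2540 mL / 400 mL = 6.35.
casitone: 7.26 g × (2540 mL / 400 mL) = 46.10 g
yeast extract: 1.78 g × (2540 mL / 400 mL) = 11.30 g
L-glutamine: 0.623 g × (2540 mL / 400 mL) = 3.96 g
peptone: 7.87 g × (2540 mL / 400 mL) = 49.97 g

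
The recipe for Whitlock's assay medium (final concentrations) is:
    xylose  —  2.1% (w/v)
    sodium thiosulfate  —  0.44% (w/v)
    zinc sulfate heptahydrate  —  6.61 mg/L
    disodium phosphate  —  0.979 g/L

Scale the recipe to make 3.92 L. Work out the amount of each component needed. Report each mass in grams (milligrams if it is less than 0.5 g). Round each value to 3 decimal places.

xylose 82.320 g; sodium thiosulfate 17.248 g; zinc sulfate heptahydrate 25.911 mg; disodium phosphate 3.838 g

Scale factor relative to 1 L: 3.92.
xylose: 2.1% w/v = 21 g/L → 21 × 3.92 L = 82.320 g
sodium thiosulfate: 0.44% w/v = 4.4 g/L → 4.4 × 3.92 L = 17.248 g
zinc sulfate heptahydrate: 6.61 mg/L × 3.92 L = 25.911 mg
disodium phosphate: 0.979 g/L × 3.92 L = 3.838 g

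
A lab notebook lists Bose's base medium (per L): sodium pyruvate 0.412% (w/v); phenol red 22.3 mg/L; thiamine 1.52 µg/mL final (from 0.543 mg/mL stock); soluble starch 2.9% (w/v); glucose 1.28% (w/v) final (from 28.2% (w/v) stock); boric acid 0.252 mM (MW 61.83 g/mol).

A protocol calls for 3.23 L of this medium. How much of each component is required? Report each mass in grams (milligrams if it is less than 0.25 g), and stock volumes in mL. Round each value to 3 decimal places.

sodium pyruvate 13.308 g; phenol red 72.029 mg; thiamine 9.042 mL; soluble starch 93.670 g; glucose 146.610 mL; boric acid 50.327 mg

Scale factor relative to 1 L: 3.23.
sodium pyruvate: 0.412% w/v = 4.12 g/L → 4.12 × 3.23 L = 13.308 g
phenol red: 22.3 mg/L × 3.23 L = 72.029 mg
thiamine: V = C2·V2/C1 = 1.52 µg/mL × 3230 mL ÷ 543 µg/mL = 9.042 mL
soluble starch: 2.9 g per 100 mL × 3230 mL ÷ 100 = 93.670 g
glucose: dilute stock: 1.28% ÷ 28.2% × 3230 mL = 146.610 mL
boric acid: 0.252 mmol/L × 61.83 mg/mmol × 3.23 L = 50.327 mg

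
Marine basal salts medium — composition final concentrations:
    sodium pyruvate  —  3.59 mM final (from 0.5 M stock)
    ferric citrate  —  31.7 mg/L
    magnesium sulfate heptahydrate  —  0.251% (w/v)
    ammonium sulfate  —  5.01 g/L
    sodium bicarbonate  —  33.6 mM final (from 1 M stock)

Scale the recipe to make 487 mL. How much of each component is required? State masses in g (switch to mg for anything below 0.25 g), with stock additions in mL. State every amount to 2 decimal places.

Scale factor relative to 1 L: 0.487.
sodium pyruvate: dilute stock: 3.59 mM × 487 mL ÷ 500 mM = 3.50 mL
ferric citrate: 31.7 mg/L × 0.487 L = 15.44 mg
magnesium sulfate heptahydrate: 0.251 g per 100 mL × 487 mL ÷ 100 = 1.22 g
ammonium sulfate: 5.01 g/L × 0.487 L = 2.44 g
sodium bicarbonate: V = C2·V2/C1 = 33.6 mM × 487 mL ÷ 1000 mM = 16.36 mL

sodium pyruvate 3.50 mL; ferric citrate 15.44 mg; magnesium sulfate heptahydrate 1.22 g; ammonium sulfate 2.44 g; sodium bicarbonate 16.36 mL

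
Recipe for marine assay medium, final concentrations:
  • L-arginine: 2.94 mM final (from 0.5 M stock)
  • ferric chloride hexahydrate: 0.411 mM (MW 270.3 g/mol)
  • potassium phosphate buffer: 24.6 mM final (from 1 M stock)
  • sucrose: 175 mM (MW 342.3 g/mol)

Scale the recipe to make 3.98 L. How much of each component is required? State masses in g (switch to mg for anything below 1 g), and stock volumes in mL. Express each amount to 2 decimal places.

L-arginine 23.40 mL; ferric chloride hexahydrate 442.15 mg; potassium phosphate buffer 97.91 mL; sucrose 238.41 g

Working volume: 3.98 L.
L-arginine: C1V1 = C2V2 → 2.94 mM × 3980 mL ÷ 500 mM = 23.40 mL
ferric chloride hexahydrate: 0.411 mmol/L × 270.3 mg/mmol × 3.98 L = 442.15 mg
potassium phosphate buffer: C1V1 = C2V2 → 24.6 mM × 3980 mL ÷ 1000 mM = 97.91 mL
sucrose: 175 mmol/L × 342.3 g/mol × 3.98 L ÷ 1000 = 238.41 g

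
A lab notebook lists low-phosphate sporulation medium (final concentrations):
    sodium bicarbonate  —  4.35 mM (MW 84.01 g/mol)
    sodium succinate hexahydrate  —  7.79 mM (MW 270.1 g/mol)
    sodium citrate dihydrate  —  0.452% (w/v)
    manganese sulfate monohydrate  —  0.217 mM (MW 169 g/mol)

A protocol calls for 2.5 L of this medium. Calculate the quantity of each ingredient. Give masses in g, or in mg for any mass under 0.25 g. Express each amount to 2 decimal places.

Scale factor relative to 1 L: 2.5.
sodium bicarbonate: 4.35 mmol/L × 84.01 g/mol × 2.5 L ÷ 1000 = 0.91 g
sodium succinate hexahydrate: 7.79 mmol/L × 270.1 g/mol × 2.5 L ÷ 1000 = 5.26 g
sodium citrate dihydrate: 0.452 g per 100 mL × 2500 mL ÷ 100 = 11.30 g
manganese sulfate monohydrate: 0.217 mmol/L × 169 mg/mmol × 2.5 L = 91.68 mg

sodium bicarbonate 0.91 g; sodium succinate hexahydrate 5.26 g; sodium citrate dihydrate 11.30 g; manganese sulfate monohydrate 91.68 mg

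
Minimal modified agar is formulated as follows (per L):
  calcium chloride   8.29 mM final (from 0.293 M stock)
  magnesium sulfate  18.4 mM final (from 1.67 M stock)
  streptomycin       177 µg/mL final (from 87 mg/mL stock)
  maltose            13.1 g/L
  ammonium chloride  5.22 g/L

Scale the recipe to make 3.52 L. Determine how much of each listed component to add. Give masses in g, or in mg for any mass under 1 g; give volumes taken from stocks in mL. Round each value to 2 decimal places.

calcium chloride 99.59 mL; magnesium sulfate 38.78 mL; streptomycin 7.16 mL; maltose 46.11 g; ammonium chloride 18.37 g

Working volume: 3.52 L.
calcium chloride: C1V1 = C2V2 → 8.29 mM × 3520 mL ÷ 293 mM = 99.59 mL
magnesium sulfate: dilute stock: 18.4 mM × 3520 mL ÷ 1670 mM = 38.78 mL
streptomycin: C1V1 = C2V2 → 177 µg/mL × 3520 mL ÷ 87000 µg/mL = 7.16 mL
maltose: 13.1 g/L × 3.52 L = 46.11 g
ammonium chloride: 5.22 g/L × 3.52 L = 18.37 g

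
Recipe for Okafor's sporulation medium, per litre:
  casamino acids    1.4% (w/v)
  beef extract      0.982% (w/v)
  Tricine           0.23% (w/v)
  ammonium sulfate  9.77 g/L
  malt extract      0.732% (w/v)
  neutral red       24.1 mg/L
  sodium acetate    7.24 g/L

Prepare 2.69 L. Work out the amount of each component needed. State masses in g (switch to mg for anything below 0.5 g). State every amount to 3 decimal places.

Scale factor relative to 1 L: 2.69.
casamino acids: 1.4% w/v = 14 g/L → 14 × 2.69 L = 37.660 g
beef extract: 0.982 g per 100 mL × 2690 mL ÷ 100 = 26.416 g
Tricine: 0.23 g per 100 mL × 2690 mL ÷ 100 = 6.187 g
ammonium sulfate: 9.77 g/L × 2.69 L = 26.281 g
malt extract: 0.732 g per 100 mL × 2690 mL ÷ 100 = 19.691 g
neutral red: 24.1 mg/L × 2.69 L = 64.829 mg
sodium acetate: 7.24 g/L × 2.69 L = 19.476 g

casamino acids 37.660 g; beef extract 26.416 g; Tricine 6.187 g; ammonium sulfate 26.281 g; malt extract 19.691 g; neutral red 64.829 mg; sodium acetate 19.476 g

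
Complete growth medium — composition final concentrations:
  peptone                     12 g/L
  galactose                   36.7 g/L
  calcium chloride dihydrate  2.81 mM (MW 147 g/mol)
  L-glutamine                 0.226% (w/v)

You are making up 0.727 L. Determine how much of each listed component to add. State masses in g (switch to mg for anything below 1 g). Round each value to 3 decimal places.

peptone 8.724 g; galactose 26.681 g; calcium chloride dihydrate 300.302 mg; L-glutamine 1.643 g

Working volume: 0.727 L.
peptone: 12 g/L × 0.727 L = 8.724 g
galactose: 36.7 g/L × 0.727 L = 26.681 g
calcium chloride dihydrate: 2.81 mmol/L × 147 mg/mmol × 0.727 L = 300.302 mg
L-glutamine: 0.226% w/v = 2.26 g/L → 2.26 × 0.727 L = 1.643 g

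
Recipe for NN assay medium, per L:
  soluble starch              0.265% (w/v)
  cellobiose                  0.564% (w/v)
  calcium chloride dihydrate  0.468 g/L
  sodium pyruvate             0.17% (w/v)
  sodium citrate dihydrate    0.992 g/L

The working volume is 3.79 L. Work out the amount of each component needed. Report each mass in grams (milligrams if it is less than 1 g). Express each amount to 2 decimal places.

Working volume: 3.79 L.
soluble starch: 0.265 g per 100 mL × 3790 mL ÷ 100 = 10.04 g
cellobiose: 0.564 g per 100 mL × 3790 mL ÷ 100 = 21.38 g
calcium chloride dihydrate: 0.468 g/L × 3.79 L = 1.77 g
sodium pyruvate: 0.17% w/v = 1.7 g/L → 1.7 × 3.79 L = 6.44 g
sodium citrate dihydrate: 0.992 g/L × 3.79 L = 3.76 g

soluble starch 10.04 g; cellobiose 21.38 g; calcium chloride dihydrate 1.77 g; sodium pyruvate 6.44 g; sodium citrate dihydrate 3.76 g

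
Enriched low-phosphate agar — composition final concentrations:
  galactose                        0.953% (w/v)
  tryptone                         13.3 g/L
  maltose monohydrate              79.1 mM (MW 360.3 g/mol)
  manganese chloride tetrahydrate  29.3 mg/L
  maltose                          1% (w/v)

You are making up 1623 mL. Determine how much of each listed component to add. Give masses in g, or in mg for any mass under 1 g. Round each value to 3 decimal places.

Scale factor relative to 1 L: 1.623.
galactose: 0.953 g per 100 mL × 1623 mL ÷ 100 = 15.467 g
tryptone: 13.3 g/L × 1.623 L = 21.586 g
maltose monohydrate: 79.1 mmol/L × 360.3 g/mol × 1.623 L ÷ 1000 = 46.255 g
manganese chloride tetrahydrate: 29.3 mg/L × 1.623 L = 47.554 mg
maltose: 1% w/v = 10 g/L → 10 × 1.623 L = 16.230 g

galactose 15.467 g; tryptone 21.586 g; maltose monohydrate 46.255 g; manganese chloride tetrahydrate 47.554 mg; maltose 16.230 g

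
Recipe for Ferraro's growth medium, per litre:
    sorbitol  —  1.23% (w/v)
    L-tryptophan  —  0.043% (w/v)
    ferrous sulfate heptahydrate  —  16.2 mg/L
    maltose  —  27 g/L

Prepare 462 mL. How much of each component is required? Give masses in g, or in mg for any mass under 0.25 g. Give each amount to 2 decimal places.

Target volume = 462 mL = 0.462 L.
sorbitol: 1.23% w/v = 12.3 g/L → 12.3 × 0.462 L = 5.68 g
L-tryptophan: 0.043% w/v = 0.43 g/L → 0.43 × 0.462 L = 0.19866 g = 198.66 mg
ferrous sulfate heptahydrate: 16.2 mg/L × 0.462 L = 7.48 mg
maltose: 27 g/L × 0.462 L = 12.47 g

sorbitol 5.68 g; L-tryptophan 198.66 mg; ferrous sulfate heptahydrate 7.48 mg; maltose 12.47 g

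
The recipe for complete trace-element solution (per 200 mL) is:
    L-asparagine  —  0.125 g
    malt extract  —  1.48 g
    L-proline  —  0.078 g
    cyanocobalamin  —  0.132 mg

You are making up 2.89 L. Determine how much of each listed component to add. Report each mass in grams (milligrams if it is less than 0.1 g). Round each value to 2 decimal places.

Scale factor = 2890 mL / 200 mL = 14.45.
L-asparagine: 0.125 g × (2890 mL / 200 mL) = 1.81 g
malt extract: 1.48 g × (2890 mL / 200 mL) = 21.39 g
L-proline: 0.078 g × (2890 mL / 200 mL) = 1.13 g
cyanocobalamin: 0.132 mg × (2890 mL / 200 mL) = 1.91 mg

L-asparagine 1.81 g; malt extract 21.39 g; L-proline 1.13 g; cyanocobalamin 1.91 mg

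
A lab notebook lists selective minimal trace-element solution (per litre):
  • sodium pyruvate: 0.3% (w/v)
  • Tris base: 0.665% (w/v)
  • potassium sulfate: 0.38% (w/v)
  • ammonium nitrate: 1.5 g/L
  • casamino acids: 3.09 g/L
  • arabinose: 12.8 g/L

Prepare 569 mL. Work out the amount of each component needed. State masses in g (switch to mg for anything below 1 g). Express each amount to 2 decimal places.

sodium pyruvate 1.71 g; Tris base 3.78 g; potassium sulfate 2.16 g; ammonium nitrate 853.50 mg; casamino acids 1.76 g; arabinose 7.28 g

Working volume: 569 mL = 0.569 L.
sodium pyruvate: 0.3% w/v = 3 g/L → 3 × 0.569 L = 1.71 g
Tris base: 0.665 g per 100 mL × 569 mL ÷ 100 = 3.78 g
potassium sulfate: 0.38 g per 100 mL × 569 mL ÷ 100 = 2.16 g
ammonium nitrate: 1.5 g/L × 0.569 L = 0.8535 g = 853.50 mg
casamino acids: 3.09 g/L × 0.569 L = 1.76 g
arabinose: 12.8 g/L × 0.569 L = 7.28 g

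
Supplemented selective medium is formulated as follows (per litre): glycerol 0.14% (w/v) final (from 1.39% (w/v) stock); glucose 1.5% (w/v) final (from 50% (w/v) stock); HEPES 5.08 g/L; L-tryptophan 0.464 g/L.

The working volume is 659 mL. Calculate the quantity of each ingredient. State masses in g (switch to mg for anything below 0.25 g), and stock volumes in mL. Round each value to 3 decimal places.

Scale factor relative to 1 L: 0.659.
glycerol: C1V1 = C2V2 → 0.14% ÷ 1.39% × 659 mL = 66.374 mL
glucose: C1V1 = C2V2 → 1.5% ÷ 50% × 659 mL = 19.770 mL
HEPES: 5.08 g/L × 0.659 L = 3.348 g
L-tryptophan: 0.464 g/L × 0.659 L = 0.306 g

glycerol 66.374 mL; glucose 19.770 mL; HEPES 3.348 g; L-tryptophan 0.306 g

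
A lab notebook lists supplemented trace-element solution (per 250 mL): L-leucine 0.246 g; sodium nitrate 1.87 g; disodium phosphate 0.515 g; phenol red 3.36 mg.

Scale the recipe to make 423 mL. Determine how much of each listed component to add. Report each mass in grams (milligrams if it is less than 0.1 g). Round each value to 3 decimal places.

L-leucine 0.416 g; sodium nitrate 3.164 g; disodium phosphate 0.871 g; phenol red 5.685 mg

Ratio of target to recipe volume: 423 / 250 = 1.692.
L-leucine: 0.246 g × (423 mL / 250 mL) = 0.416 g
sodium nitrate: 1.87 g × (423 mL / 250 mL) = 3.164 g
disodium phosphate: 0.515 g × (423 mL / 250 mL) = 0.871 g
phenol red: 3.36 mg × (423 mL / 250 mL) = 5.685 mg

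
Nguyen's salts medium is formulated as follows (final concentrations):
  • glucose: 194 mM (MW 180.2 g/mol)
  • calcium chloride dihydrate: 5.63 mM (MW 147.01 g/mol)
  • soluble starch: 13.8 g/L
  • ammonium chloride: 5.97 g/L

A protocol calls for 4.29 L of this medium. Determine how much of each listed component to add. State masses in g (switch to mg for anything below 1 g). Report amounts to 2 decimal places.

Working volume: 4.29 L.
glucose: 194 mmol/L × 180.2 g/mol × 4.29 L ÷ 1000 = 149.97 g
calcium chloride dihydrate: 5.63 mmol/L × 147.01 g/mol × 4.29 L ÷ 1000 = 3.55 g
soluble starch: 13.8 g/L × 4.29 L = 59.20 g
ammonium chloride: 5.97 g/L × 4.29 L = 25.61 g

glucose 149.97 g; calcium chloride dihydrate 3.55 g; soluble starch 59.20 g; ammonium chloride 25.61 g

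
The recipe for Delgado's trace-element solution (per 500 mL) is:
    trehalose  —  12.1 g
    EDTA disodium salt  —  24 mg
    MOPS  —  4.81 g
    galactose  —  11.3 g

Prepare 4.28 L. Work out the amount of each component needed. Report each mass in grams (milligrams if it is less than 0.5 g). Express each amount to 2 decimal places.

trehalose 103.58 g; EDTA disodium salt 205.44 mg; MOPS 41.17 g; galactose 96.73 g

Scale factor = 4280 mL / 500 mL = 8.56.
trehalose: 12.1 g × (4280 mL / 500 mL) = 103.58 g
EDTA disodium salt: 24 mg × (4280 mL / 500 mL) = 205.44 mg
MOPS: 4.81 g × (4280 mL / 500 mL) = 41.17 g
galactose: 11.3 g × (4280 mL / 500 mL) = 96.73 g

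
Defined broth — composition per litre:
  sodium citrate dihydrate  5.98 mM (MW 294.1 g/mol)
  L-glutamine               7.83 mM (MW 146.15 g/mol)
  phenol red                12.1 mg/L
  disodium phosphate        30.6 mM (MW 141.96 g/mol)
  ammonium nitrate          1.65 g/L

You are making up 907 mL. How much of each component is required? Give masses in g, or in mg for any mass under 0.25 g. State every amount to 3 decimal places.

Target volume = 907 mL = 0.907 L.
sodium citrate dihydrate: 5.98 mmol/L × 294.1 g/mol × 0.907 L ÷ 1000 = 1.595 g
L-glutamine: 7.83 mmol/L × 146.15 g/mol × 0.907 L ÷ 1000 = 1.038 g
phenol red: 12.1 mg/L × 0.907 L = 10.975 mg
disodium phosphate: 30.6 mmol/L × 141.96 g/mol × 0.907 L ÷ 1000 = 3.940 g
ammonium nitrate: 1.65 g/L × 0.907 L = 1.497 g

sodium citrate dihydrate 1.595 g; L-glutamine 1.038 g; phenol red 10.975 mg; disodium phosphate 3.940 g; ammonium nitrate 1.497 g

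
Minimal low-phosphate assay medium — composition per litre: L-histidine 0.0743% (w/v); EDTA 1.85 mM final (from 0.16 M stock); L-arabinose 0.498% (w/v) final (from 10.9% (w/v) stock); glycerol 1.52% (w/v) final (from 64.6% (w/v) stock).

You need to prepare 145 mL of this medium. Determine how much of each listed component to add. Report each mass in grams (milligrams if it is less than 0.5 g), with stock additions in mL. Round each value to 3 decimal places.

L-histidine 107.735 mg; EDTA 1.677 mL; L-arabinose 6.625 mL; glycerol 3.412 mL

Scale factor relative to 1 L: 0.145.
L-histidine: 0.0743 g per 100 mL × 145 mL ÷ 100 = 0.107735 g = 107.735 mg
EDTA: V = C2·V2/C1 = 1.85 mM × 145 mL ÷ 160 mM = 1.677 mL
L-arabinose: V = C2·V2/C1 = 0.498% ÷ 10.9% × 145 mL = 6.625 mL
glycerol: C1V1 = C2V2 → 1.52% ÷ 64.6% × 145 mL = 3.412 mL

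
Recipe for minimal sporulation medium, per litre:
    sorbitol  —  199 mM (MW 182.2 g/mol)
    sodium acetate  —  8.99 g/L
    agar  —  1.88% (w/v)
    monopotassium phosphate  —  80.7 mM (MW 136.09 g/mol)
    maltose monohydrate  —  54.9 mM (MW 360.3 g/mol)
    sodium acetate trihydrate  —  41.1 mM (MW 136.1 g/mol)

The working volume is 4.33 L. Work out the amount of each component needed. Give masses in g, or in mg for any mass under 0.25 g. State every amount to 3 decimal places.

sorbitol 156.996 g; sodium acetate 38.927 g; agar 81.404 g; monopotassium phosphate 47.554 g; maltose monohydrate 85.649 g; sodium acetate trihydrate 24.221 g

Scale factor relative to 1 L: 4.33.
sorbitol: 199 mmol/L × 182.2 g/mol × 4.33 L ÷ 1000 = 156.996 g
sodium acetate: 8.99 g/L × 4.33 L = 38.927 g
agar: 1.88% w/v = 18.8 g/L → 18.8 × 4.33 L = 81.404 g
monopotassium phosphate: 80.7 mmol/L × 136.09 g/mol × 4.33 L ÷ 1000 = 47.554 g
maltose monohydrate: 54.9 mmol/L × 360.3 g/mol × 4.33 L ÷ 1000 = 85.649 g
sodium acetate trihydrate: 41.1 mmol/L × 136.1 g/mol × 4.33 L ÷ 1000 = 24.221 g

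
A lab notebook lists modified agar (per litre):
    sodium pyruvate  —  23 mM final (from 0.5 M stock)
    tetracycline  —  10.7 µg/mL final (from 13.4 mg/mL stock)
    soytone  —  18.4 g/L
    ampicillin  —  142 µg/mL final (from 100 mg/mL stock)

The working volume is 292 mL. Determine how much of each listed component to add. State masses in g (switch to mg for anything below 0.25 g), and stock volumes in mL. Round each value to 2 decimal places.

sodium pyruvate 13.43 mL; tetracycline 0.23 mL; soytone 5.37 g; ampicillin 0.41 mL

Working volume: 292 mL = 0.292 L.
sodium pyruvate: V = C2·V2/C1 = 23 mM × 292 mL ÷ 500 mM = 13.43 mL
tetracycline: V = C2·V2/C1 = 10.7 µg/mL × 292 mL ÷ 13400 µg/mL = 0.23 mL
soytone: 18.4 g/L × 0.292 L = 5.37 g
ampicillin: C1V1 = C2V2 → 142 µg/mL × 292 mL ÷ 100000 µg/mL = 0.41 mL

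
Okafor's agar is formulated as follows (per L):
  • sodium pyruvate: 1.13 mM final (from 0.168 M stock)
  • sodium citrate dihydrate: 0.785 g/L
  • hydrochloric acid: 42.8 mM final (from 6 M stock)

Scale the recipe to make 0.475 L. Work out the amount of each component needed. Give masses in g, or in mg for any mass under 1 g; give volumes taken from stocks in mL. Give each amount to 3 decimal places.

Scale factor relative to 1 L: 0.475.
sodium pyruvate: C1V1 = C2V2 → 1.13 mM × 475 mL ÷ 168 mM = 3.195 mL
sodium citrate dihydrate: 0.785 g/L × 0.475 L = 0.372875 g = 372.875 mg
hydrochloric acid: dilute stock: 42.8 mM × 475 mL ÷ 6000 mM = 3.388 mL

sodium pyruvate 3.195 mL; sodium citrate dihydrate 372.875 mg; hydrochloric acid 3.388 mL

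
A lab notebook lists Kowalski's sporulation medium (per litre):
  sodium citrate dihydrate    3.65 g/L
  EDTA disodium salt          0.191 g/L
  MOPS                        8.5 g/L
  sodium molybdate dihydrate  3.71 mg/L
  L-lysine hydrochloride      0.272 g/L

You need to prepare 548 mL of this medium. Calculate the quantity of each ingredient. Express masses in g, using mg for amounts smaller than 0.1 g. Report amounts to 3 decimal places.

sodium citrate dihydrate 2.000 g; EDTA disodium salt 0.105 g; MOPS 4.658 g; sodium molybdate dihydrate 2.033 mg; L-lysine hydrochloride 0.149 g

Working volume: 548 mL = 0.548 L.
sodium citrate dihydrate: 3.65 g/L × 0.548 L = 2.000 g
EDTA disodium salt: 0.191 g/L × 0.548 L = 0.105 g
MOPS: 8.5 g/L × 0.548 L = 4.658 g
sodium molybdate dihydrate: 3.71 mg/L × 0.548 L = 2.033 mg
L-lysine hydrochloride: 0.272 g/L × 0.548 L = 0.149 g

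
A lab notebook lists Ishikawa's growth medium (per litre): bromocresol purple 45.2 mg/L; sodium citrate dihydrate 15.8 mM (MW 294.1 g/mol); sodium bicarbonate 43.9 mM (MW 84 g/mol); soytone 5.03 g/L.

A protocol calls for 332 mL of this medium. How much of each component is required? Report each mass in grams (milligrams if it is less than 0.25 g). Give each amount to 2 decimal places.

bromocresol purple 15.01 mg; sodium citrate dihydrate 1.54 g; sodium bicarbonate 1.22 g; soytone 1.67 g

Target volume = 332 mL = 0.332 L.
bromocresol purple: 45.2 mg/L × 0.332 L = 15.01 mg
sodium citrate dihydrate: 15.8 mmol/L × 294.1 g/mol × 0.332 L ÷ 1000 = 1.54 g
sodium bicarbonate: 43.9 mmol/L × 84 g/mol × 0.332 L ÷ 1000 = 1.22 g
soytone: 5.03 g/L × 0.332 L = 1.67 g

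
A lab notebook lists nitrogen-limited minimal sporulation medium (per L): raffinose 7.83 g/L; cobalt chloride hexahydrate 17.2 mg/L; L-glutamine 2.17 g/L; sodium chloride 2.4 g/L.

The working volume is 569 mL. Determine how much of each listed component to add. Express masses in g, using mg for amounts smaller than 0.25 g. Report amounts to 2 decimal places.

raffinose 4.46 g; cobalt chloride hexahydrate 9.79 mg; L-glutamine 1.23 g; sodium chloride 1.37 g

Working volume: 569 mL = 0.569 L.
raffinose: 7.83 g/L × 0.569 L = 4.46 g
cobalt chloride hexahydrate: 17.2 mg/L × 0.569 L = 9.79 mg
L-glutamine: 2.17 g/L × 0.569 L = 1.23 g
sodium chloride: 2.4 g/L × 0.569 L = 1.37 g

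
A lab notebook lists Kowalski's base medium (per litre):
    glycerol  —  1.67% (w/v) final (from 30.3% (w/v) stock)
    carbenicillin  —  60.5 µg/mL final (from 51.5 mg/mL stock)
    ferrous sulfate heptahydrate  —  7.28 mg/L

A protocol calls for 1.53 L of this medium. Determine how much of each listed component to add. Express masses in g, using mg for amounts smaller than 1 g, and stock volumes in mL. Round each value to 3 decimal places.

Scale factor relative to 1 L: 1.53.
glycerol: C1V1 = C2V2 → 1.67% ÷ 30.3% × 1530 mL = 84.327 mL
carbenicillin: dilute stock: 60.5 µg/mL × 1530 mL ÷ 51500 µg/mL = 1.797 mL
ferrous sulfate heptahydrate: 7.28 mg/L × 1.53 L = 11.138 mg

glycerol 84.327 mL; carbenicillin 1.797 mL; ferrous sulfate heptahydrate 11.138 mg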